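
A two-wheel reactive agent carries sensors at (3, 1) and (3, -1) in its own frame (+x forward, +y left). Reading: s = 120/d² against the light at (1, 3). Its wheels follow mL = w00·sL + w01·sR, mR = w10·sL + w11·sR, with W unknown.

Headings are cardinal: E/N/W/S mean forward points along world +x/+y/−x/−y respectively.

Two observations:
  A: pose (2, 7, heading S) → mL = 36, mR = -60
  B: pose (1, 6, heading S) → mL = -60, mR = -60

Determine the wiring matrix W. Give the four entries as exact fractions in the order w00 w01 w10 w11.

obs A: pose=(2,7,S) → sL=24, sR=120, mL=36, mR=-60
obs B: pose=(1,6,S) → sL=120, sR=120, mL=-60, mR=-60
sensor matrix S = [[24, 120], [120, 120]]; det S = -11520
solve [mL_A; mL_B] = S·[w00; w01] and [mR_A; mR_B] = S·[w10; w11]:
  w00 = -1, w01 = 1/2, w10 = 0, w11 = -1/2

-1 1/2 0 -1/2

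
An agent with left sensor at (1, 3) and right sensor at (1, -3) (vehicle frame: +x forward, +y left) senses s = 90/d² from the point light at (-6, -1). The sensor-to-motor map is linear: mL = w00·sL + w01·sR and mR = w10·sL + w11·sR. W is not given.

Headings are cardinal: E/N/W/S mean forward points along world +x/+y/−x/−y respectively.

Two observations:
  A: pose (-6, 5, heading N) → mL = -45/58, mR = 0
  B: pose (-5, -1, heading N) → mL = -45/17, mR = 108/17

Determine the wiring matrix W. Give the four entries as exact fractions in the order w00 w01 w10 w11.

obs A: pose=(-6,5,N) → sL=45/29, sR=45/29, mL=-45/58, mR=0
obs B: pose=(-5,-1,N) → sL=18, sR=90/17, mL=-45/17, mR=108/17
sensor matrix S = [[45/29, 45/29], [18, 90/17]]; det S = -9720/493
solve [mL_A; mL_B] = S·[w00; w01] and [mR_A; mR_B] = S·[w10; w11]:
  w00 = 0, w01 = -1/2, w10 = 1/2, w11 = -1/2

0 -1/2 1/2 -1/2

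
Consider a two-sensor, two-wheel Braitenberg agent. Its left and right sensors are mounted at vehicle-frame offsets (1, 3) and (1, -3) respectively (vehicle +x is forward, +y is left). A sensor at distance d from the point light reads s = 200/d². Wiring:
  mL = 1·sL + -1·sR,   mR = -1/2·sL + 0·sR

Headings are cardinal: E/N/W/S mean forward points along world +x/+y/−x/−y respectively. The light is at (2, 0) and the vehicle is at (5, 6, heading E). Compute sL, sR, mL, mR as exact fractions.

200/97 8 -576/97 -100/97

left sensor world pos  = (6, 9); dL² = 97
right sensor world pos = (6, 3); dR² = 25
sL = 200/97 = 200/97
sR = 200/25 = 8
mL = 1·sL + -1·sR = -576/97
mR = -1/2·sL + 0·sR = -100/97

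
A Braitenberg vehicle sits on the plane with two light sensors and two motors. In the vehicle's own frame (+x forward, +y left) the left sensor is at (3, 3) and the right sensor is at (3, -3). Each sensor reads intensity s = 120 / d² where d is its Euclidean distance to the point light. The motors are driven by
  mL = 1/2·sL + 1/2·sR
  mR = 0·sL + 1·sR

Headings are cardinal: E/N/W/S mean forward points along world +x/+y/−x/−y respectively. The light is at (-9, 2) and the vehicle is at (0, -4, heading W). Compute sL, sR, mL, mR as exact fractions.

40/39 8/3 24/13 8/3

left sensor world pos  = (-3, -7); dL² = 117
right sensor world pos = (-3, -1); dR² = 45
sL = 120/117 = 40/39
sR = 120/45 = 8/3
mL = 1/2·sL + 1/2·sR = 24/13
mR = 0·sL + 1·sR = 8/3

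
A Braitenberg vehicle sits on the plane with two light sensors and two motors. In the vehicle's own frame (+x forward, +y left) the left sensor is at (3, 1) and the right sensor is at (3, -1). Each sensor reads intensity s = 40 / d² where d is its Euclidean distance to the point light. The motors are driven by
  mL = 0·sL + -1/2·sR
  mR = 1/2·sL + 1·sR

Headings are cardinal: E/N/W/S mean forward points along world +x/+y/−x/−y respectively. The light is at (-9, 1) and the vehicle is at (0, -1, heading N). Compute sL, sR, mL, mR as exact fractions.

8/13 40/101 -20/101 924/1313

left sensor world pos  = (-1, 2); dL² = 65
right sensor world pos = (1, 2); dR² = 101
sL = 40/65 = 8/13
sR = 40/101 = 40/101
mL = 0·sL + -1/2·sR = -20/101
mR = 1/2·sL + 1·sR = 924/1313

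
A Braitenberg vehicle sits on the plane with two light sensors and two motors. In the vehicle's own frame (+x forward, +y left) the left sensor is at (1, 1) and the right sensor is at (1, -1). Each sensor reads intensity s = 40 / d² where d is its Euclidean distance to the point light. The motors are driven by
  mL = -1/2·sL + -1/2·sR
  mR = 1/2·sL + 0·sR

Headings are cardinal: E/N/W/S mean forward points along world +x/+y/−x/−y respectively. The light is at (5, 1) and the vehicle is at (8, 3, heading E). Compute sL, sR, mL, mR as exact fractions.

8/5 40/17 -168/85 4/5

left sensor world pos  = (9, 4); dL² = 25
right sensor world pos = (9, 2); dR² = 17
sL = 40/25 = 8/5
sR = 40/17 = 40/17
mL = -1/2·sL + -1/2·sR = -168/85
mR = 1/2·sL + 0·sR = 4/5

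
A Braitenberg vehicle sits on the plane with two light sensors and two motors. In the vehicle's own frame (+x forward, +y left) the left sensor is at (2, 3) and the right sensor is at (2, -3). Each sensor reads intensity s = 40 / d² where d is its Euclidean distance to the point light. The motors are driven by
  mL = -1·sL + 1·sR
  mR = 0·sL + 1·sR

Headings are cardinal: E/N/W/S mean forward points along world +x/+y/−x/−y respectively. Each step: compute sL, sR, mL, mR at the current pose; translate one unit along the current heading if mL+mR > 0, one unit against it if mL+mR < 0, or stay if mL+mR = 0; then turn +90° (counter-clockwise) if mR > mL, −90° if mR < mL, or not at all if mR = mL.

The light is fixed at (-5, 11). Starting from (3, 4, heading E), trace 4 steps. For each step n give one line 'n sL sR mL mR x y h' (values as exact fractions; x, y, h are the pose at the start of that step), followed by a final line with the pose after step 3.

0 10/29 1/5 -21/145 1/5 3 4 E
1 40/61 40/169 -4320/10309 40/169 4 4 N
2 4/17 20/37 192/629 20/37 4 3 W
3 40/221 8/25 768/5525 8/25 3 3 S
final 3 2 E

n=0: pose=(3,4,E); sL=10/29, sR=1/5; mL=-21/145, mR=1/5; mL+mR=8/145 → advance +1; mR−mL=10/29 → turn +1·90°
n=1: pose=(4,4,N); sL=40/61, sR=40/169; mL=-4320/10309, mR=40/169; mL+mR=-1880/10309 → advance -1; mR−mL=40/61 → turn +1·90°
n=2: pose=(4,3,W); sL=4/17, sR=20/37; mL=192/629, mR=20/37; mL+mR=532/629 → advance +1; mR−mL=4/17 → turn +1·90°
n=3: pose=(3,3,S); sL=40/221, sR=8/25; mL=768/5525, mR=8/25; mL+mR=2536/5525 → advance +1; mR−mL=40/221 → turn +1·90°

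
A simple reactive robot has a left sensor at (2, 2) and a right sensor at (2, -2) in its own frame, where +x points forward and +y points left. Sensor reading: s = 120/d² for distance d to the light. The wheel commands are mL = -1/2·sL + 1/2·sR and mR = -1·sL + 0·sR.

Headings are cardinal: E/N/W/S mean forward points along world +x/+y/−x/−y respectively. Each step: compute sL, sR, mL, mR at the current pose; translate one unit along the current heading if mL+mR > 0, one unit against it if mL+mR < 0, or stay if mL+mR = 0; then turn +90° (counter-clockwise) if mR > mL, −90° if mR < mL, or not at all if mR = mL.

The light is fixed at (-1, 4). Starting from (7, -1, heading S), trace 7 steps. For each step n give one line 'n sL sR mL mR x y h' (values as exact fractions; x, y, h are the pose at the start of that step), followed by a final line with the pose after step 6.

n=0: pose=(7,-1,S); sL=120/149, sR=24/17; mL=768/2533, mR=-120/149; mL+mR=-1272/2533 → advance -1; mR−mL=-2808/2533 → turn -1·90°
n=1: pose=(7,0,W); sL=5/3, sR=3; mL=2/3, mR=-5/3; mL+mR=-1 → advance -1; mR−mL=-7/3 → turn -1·90°
n=2: pose=(8,0,N); sL=120/53, sR=24/25; mL=-864/1325, mR=-120/53; mL+mR=-3864/1325 → advance -1; mR−mL=-2136/1325 → turn -1·90°
n=3: pose=(8,-1,E); sL=12/13, sR=12/17; mL=-24/221, mR=-12/13; mL+mR=-228/221 → advance -1; mR−mL=-180/221 → turn -1·90°
n=4: pose=(7,-1,S); sL=120/149, sR=24/17; mL=768/2533, mR=-120/149; mL+mR=-1272/2533 → advance -1; mR−mL=-2808/2533 → turn -1·90°
n=5: pose=(7,0,W); sL=5/3, sR=3; mL=2/3, mR=-5/3; mL+mR=-1 → advance -1; mR−mL=-7/3 → turn -1·90°
n=6: pose=(8,0,N); sL=120/53, sR=24/25; mL=-864/1325, mR=-120/53; mL+mR=-3864/1325 → advance -1; mR−mL=-2136/1325 → turn -1·90°

0 120/149 24/17 768/2533 -120/149 7 -1 S
1 5/3 3 2/3 -5/3 7 0 W
2 120/53 24/25 -864/1325 -120/53 8 0 N
3 12/13 12/17 -24/221 -12/13 8 -1 E
4 120/149 24/17 768/2533 -120/149 7 -1 S
5 5/3 3 2/3 -5/3 7 0 W
6 120/53 24/25 -864/1325 -120/53 8 0 N
final 8 -1 E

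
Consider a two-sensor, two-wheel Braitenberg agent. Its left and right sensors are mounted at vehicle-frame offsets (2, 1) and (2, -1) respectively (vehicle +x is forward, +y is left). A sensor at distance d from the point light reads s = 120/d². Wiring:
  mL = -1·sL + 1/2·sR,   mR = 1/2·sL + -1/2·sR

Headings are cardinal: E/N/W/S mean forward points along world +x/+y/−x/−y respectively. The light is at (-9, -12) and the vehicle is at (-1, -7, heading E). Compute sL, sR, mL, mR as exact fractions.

15/17 30/29 -180/493 -75/986

left sensor world pos  = (1, -6); dL² = 136
right sensor world pos = (1, -8); dR² = 116
sL = 120/136 = 15/17
sR = 120/116 = 30/29
mL = -1·sL + 1/2·sR = -180/493
mR = 1/2·sL + -1/2·sR = -75/986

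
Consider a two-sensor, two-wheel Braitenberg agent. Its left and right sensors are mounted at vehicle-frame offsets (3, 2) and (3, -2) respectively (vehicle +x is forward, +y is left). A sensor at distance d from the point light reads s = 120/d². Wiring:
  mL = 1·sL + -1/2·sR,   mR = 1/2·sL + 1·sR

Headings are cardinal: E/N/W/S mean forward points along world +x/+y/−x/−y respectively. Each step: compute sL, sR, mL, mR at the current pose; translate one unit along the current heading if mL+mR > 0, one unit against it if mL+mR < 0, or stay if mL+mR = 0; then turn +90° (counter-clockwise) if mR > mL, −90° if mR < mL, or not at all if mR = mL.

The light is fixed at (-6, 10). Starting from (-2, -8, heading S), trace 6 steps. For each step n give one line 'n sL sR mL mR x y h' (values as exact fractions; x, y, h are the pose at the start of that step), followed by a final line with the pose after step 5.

0 40/159 24/89 1652/14151 5596/14151 -2 -8 S
1 60/169 12/49 1926/8281 3498/8281 -2 -9 E
2 24/53 24/61 828/3233 2004/3233 -1 -9 N
3 30/101 6/13 87/1313 801/1313 -1 -8 W
4 40/159 24/89 1652/14151 5596/14151 -2 -8 S
5 60/169 12/49 1926/8281 3498/8281 -2 -9 E
final -1 -9 N

n=0: pose=(-2,-8,S); sL=40/159, sR=24/89; mL=1652/14151, mR=5596/14151; mL+mR=2416/4717 → advance +1; mR−mL=3944/14151 → turn +1·90°
n=1: pose=(-2,-9,E); sL=60/169, sR=12/49; mL=1926/8281, mR=3498/8281; mL+mR=5424/8281 → advance +1; mR−mL=1572/8281 → turn +1·90°
n=2: pose=(-1,-9,N); sL=24/53, sR=24/61; mL=828/3233, mR=2004/3233; mL+mR=2832/3233 → advance +1; mR−mL=1176/3233 → turn +1·90°
n=3: pose=(-1,-8,W); sL=30/101, sR=6/13; mL=87/1313, mR=801/1313; mL+mR=888/1313 → advance +1; mR−mL=714/1313 → turn +1·90°
n=4: pose=(-2,-8,S); sL=40/159, sR=24/89; mL=1652/14151, mR=5596/14151; mL+mR=2416/4717 → advance +1; mR−mL=3944/14151 → turn +1·90°
n=5: pose=(-2,-9,E); sL=60/169, sR=12/49; mL=1926/8281, mR=3498/8281; mL+mR=5424/8281 → advance +1; mR−mL=1572/8281 → turn +1·90°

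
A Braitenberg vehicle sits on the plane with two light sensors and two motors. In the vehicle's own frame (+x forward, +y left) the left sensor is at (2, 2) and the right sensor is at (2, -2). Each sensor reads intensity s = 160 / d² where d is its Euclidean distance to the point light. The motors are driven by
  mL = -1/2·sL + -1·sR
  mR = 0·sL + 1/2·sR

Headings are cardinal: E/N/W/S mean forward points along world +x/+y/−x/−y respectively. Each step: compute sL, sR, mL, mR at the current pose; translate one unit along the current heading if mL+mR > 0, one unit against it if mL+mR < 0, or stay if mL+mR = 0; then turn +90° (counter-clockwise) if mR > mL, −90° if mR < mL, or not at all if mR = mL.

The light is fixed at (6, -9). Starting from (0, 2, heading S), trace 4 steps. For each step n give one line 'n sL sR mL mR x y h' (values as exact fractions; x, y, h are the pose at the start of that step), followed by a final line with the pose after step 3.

n=0: pose=(0,2,S); sL=160/97, sR=32/29; mL=-5424/2813, mR=16/29; mL+mR=-3872/2813 → advance -1; mR−mL=6976/2813 → turn +1·90°
n=1: pose=(0,3,E); sL=40/53, sR=40/29; mL=-2700/1537, mR=20/29; mL+mR=-1640/1537 → advance -1; mR−mL=3760/1537 → turn +1·90°
n=2: pose=(-1,3,N); sL=160/277, sR=160/221; mL=-62000/61217, mR=80/221; mL+mR=-39840/61217 → advance -1; mR−mL=84160/61217 → turn +1·90°
n=3: pose=(-1,2,W); sL=80/81, sR=16/25; mL=-2296/2025, mR=8/25; mL+mR=-1648/2025 → advance -1; mR−mL=2944/2025 → turn +1·90°

0 160/97 32/29 -5424/2813 16/29 0 2 S
1 40/53 40/29 -2700/1537 20/29 0 3 E
2 160/277 160/221 -62000/61217 80/221 -1 3 N
3 80/81 16/25 -2296/2025 8/25 -1 2 W
final 0 2 S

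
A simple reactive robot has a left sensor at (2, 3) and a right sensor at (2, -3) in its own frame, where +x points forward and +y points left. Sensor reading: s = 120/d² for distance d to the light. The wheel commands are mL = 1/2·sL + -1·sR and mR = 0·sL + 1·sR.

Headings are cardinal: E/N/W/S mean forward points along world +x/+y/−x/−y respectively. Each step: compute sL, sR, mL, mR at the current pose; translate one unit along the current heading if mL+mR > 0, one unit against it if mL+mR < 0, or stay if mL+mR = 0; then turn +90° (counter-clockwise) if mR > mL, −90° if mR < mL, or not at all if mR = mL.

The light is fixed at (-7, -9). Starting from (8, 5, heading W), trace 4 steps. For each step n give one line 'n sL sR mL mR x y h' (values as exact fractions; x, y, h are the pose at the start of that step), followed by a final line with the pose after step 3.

n=0: pose=(8,5,W); sL=12/29, sR=60/229; mL=-366/6641, mR=60/229; mL+mR=6/29 → advance +1; mR−mL=2106/6641 → turn +1·90°
n=1: pose=(7,5,S); sL=120/433, sR=24/53; mL=-7212/22949, mR=24/53; mL+mR=60/433 → advance +1; mR−mL=17604/22949 → turn +1·90°
n=2: pose=(7,4,E); sL=15/64, sR=30/89; mL=-2505/11392, mR=30/89; mL+mR=15/128 → advance +1; mR−mL=6345/11392 → turn +1·90°
n=3: pose=(8,4,N); sL=40/123, sR=40/183; mL=-140/2501, mR=40/183; mL+mR=20/123 → advance +1; mR−mL=2060/7503 → turn +1·90°

0 12/29 60/229 -366/6641 60/229 8 5 W
1 120/433 24/53 -7212/22949 24/53 7 5 S
2 15/64 30/89 -2505/11392 30/89 7 4 E
3 40/123 40/183 -140/2501 40/183 8 4 N
final 8 5 W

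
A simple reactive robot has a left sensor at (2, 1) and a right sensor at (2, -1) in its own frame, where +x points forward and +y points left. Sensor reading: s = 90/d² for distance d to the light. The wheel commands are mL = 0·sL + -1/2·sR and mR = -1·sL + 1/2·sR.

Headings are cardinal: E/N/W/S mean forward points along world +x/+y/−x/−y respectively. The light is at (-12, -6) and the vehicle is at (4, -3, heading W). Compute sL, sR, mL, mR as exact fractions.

9/20 45/106 -45/212 -63/265

left sensor world pos  = (2, -4); dL² = 200
right sensor world pos = (2, -2); dR² = 212
sL = 90/200 = 9/20
sR = 90/212 = 45/106
mL = 0·sL + -1/2·sR = -45/212
mR = -1·sL + 1/2·sR = -63/265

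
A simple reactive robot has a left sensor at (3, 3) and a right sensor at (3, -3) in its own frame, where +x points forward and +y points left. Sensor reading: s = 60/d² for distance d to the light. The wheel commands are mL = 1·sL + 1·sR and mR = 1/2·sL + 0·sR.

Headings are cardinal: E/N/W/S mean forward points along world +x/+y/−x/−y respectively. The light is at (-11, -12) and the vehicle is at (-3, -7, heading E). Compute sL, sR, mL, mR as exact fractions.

left sensor world pos  = (0, -4); dL² = 185
right sensor world pos = (0, -10); dR² = 125
sL = 60/185 = 12/37
sR = 60/125 = 12/25
mL = 1·sL + 1·sR = 744/925
mR = 1/2·sL + 0·sR = 6/37

12/37 12/25 744/925 6/37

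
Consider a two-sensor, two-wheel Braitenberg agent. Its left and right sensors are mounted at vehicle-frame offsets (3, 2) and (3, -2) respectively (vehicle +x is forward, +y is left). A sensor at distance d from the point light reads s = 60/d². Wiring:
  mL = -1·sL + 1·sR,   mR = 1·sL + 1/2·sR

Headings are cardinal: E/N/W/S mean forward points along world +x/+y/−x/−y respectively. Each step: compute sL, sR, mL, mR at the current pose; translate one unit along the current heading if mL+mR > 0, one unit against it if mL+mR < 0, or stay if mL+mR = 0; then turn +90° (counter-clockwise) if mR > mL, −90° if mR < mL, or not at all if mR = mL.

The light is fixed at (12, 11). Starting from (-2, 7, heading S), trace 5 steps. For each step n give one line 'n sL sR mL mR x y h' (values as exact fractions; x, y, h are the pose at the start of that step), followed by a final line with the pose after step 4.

n=0: pose=(-2,7,S); sL=60/193, sR=12/61; mL=-1344/11773, mR=4818/11773; mL+mR=18/61 → advance +1; mR−mL=6162/11773 → turn +1·90°
n=1: pose=(-2,6,E); sL=6/13, sR=6/17; mL=-24/221, mR=141/221; mL+mR=9/17 → advance +1; mR−mL=165/221 → turn +1·90°
n=2: pose=(-1,6,N); sL=60/229, sR=12/25; mL=1248/5725, mR=2874/5725; mL+mR=18/25 → advance +1; mR−mL=1626/5725 → turn +1·90°
n=3: pose=(-1,7,W); sL=15/73, sR=3/13; mL=24/949, mR=609/1898; mL+mR=9/26 → advance +1; mR−mL=561/1898 → turn +1·90°
n=4: pose=(-2,7,S); sL=60/193, sR=12/61; mL=-1344/11773, mR=4818/11773; mL+mR=18/61 → advance +1; mR−mL=6162/11773 → turn +1·90°

0 60/193 12/61 -1344/11773 4818/11773 -2 7 S
1 6/13 6/17 -24/221 141/221 -2 6 E
2 60/229 12/25 1248/5725 2874/5725 -1 6 N
3 15/73 3/13 24/949 609/1898 -1 7 W
4 60/193 12/61 -1344/11773 4818/11773 -2 7 S
final -2 6 E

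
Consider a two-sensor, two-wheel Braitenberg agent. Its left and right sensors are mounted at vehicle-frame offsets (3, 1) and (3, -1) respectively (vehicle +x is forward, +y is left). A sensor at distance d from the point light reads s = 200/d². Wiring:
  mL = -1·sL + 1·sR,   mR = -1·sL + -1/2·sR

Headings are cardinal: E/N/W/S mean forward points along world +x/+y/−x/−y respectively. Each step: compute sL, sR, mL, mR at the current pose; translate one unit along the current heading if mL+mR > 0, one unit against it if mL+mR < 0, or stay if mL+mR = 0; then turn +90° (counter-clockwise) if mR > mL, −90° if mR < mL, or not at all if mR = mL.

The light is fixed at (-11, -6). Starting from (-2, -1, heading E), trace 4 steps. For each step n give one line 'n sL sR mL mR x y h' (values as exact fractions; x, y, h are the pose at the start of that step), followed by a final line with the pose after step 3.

0 10/9 5/4 5/36 -125/72 -2 -1 E
1 40/17 200/53 1280/901 -3820/901 -3 -1 S
2 4 100/37 -48/37 -198/37 -3 0 W
3 40/29 200/181 -1440/5249 -10140/5249 -2 0 N
final -2 -1 E

n=0: pose=(-2,-1,E); sL=10/9, sR=5/4; mL=5/36, mR=-125/72; mL+mR=-115/72 → advance -1; mR−mL=-15/8 → turn -1·90°
n=1: pose=(-3,-1,S); sL=40/17, sR=200/53; mL=1280/901, mR=-3820/901; mL+mR=-2540/901 → advance -1; mR−mL=-300/53 → turn -1·90°
n=2: pose=(-3,0,W); sL=4, sR=100/37; mL=-48/37, mR=-198/37; mL+mR=-246/37 → advance -1; mR−mL=-150/37 → turn -1·90°
n=3: pose=(-2,0,N); sL=40/29, sR=200/181; mL=-1440/5249, mR=-10140/5249; mL+mR=-11580/5249 → advance -1; mR−mL=-300/181 → turn -1·90°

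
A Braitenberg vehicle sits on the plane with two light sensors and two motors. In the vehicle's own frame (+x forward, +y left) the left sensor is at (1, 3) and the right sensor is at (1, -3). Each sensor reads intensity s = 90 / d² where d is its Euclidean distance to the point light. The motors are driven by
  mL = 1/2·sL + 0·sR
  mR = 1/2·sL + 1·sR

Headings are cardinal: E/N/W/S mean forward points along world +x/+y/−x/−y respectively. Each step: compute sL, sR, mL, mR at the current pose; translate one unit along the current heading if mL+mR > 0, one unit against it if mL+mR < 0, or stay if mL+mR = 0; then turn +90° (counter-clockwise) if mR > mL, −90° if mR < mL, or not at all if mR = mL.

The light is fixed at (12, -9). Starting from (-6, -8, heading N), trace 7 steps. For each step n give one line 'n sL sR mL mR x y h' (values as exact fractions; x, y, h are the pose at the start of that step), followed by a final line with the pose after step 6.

n=0: pose=(-6,-8,N); sL=18/89, sR=90/229; mL=9/89, mR=10071/20381; mL+mR=12132/20381 → advance +1; mR−mL=90/229 → turn +1·90°
n=1: pose=(-6,-7,W); sL=45/181, sR=45/193; mL=45/362, mR=24975/69866; mL+mR=16830/34933 → advance +1; mR−mL=45/193 → turn +1·90°
n=2: pose=(-7,-7,S); sL=90/257, sR=18/97; mL=45/257, mR=8991/24929; mL+mR=13356/24929 → advance +1; mR−mL=18/97 → turn +1·90°
n=3: pose=(-7,-8,E); sL=9/34, sR=45/164; mL=9/68, mR=567/1394; mL+mR=1503/2788 → advance +1; mR−mL=45/164 → turn +1·90°
n=4: pose=(-6,-8,N); sL=18/89, sR=90/229; mL=9/89, mR=10071/20381; mL+mR=12132/20381 → advance +1; mR−mL=90/229 → turn +1·90°
n=5: pose=(-6,-7,W); sL=45/181, sR=45/193; mL=45/362, mR=24975/69866; mL+mR=16830/34933 → advance +1; mR−mL=45/193 → turn +1·90°
n=6: pose=(-7,-7,S); sL=90/257, sR=18/97; mL=45/257, mR=8991/24929; mL+mR=13356/24929 → advance +1; mR−mL=18/97 → turn +1·90°

0 18/89 90/229 9/89 10071/20381 -6 -8 N
1 45/181 45/193 45/362 24975/69866 -6 -7 W
2 90/257 18/97 45/257 8991/24929 -7 -7 S
3 9/34 45/164 9/68 567/1394 -7 -8 E
4 18/89 90/229 9/89 10071/20381 -6 -8 N
5 45/181 45/193 45/362 24975/69866 -6 -7 W
6 90/257 18/97 45/257 8991/24929 -7 -7 S
final -7 -8 E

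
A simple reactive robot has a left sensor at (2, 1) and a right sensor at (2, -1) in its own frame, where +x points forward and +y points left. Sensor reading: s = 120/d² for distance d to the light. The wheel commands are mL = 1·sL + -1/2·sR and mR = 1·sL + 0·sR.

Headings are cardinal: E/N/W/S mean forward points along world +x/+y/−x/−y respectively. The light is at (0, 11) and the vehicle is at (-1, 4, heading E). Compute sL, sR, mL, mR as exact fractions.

120/37 24/13 1116/481 120/37

left sensor world pos  = (1, 5); dL² = 37
right sensor world pos = (1, 3); dR² = 65
sL = 120/37 = 120/37
sR = 120/65 = 24/13
mL = 1·sL + -1/2·sR = 1116/481
mR = 1·sL + 0·sR = 120/37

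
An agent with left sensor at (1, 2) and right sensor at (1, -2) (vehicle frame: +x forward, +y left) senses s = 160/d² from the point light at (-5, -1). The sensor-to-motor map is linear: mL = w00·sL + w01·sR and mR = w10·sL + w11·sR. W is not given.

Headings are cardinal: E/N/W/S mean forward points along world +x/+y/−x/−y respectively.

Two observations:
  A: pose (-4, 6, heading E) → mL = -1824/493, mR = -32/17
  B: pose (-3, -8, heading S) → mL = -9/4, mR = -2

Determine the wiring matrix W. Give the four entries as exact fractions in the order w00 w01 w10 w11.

-1/2 -1/2 -1 0

obs A: pose=(-4,6,E) → sL=32/17, sR=160/29, mL=-1824/493, mR=-32/17
obs B: pose=(-3,-8,S) → sL=2, sR=5/2, mL=-9/4, mR=-2
sensor matrix S = [[32/17, 160/29], [2, 5/2]]; det S = -3120/493
solve [mL_A; mL_B] = S·[w00; w01] and [mR_A; mR_B] = S·[w10; w11]:
  w00 = -1/2, w01 = -1/2, w10 = -1, w11 = 0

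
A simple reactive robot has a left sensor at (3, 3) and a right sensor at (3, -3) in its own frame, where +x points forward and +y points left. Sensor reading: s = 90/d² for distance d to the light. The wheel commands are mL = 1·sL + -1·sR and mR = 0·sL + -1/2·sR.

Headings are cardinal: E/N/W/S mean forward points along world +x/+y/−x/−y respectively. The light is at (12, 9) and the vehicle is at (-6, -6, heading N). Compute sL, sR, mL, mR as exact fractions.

left sensor world pos  = (-9, -3); dL² = 585
right sensor world pos = (-3, -3); dR² = 369
sL = 90/585 = 2/13
sR = 90/369 = 10/41
mL = 1·sL + -1·sR = -48/533
mR = 0·sL + -1/2·sR = -5/41

2/13 10/41 -48/533 -5/41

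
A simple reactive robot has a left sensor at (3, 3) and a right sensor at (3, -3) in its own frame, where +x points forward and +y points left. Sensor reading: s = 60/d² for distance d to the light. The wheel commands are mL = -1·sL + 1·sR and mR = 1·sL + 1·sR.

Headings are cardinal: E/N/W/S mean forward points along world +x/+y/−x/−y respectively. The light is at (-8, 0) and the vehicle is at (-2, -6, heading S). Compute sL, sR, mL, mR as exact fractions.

10/27 2/3 8/27 28/27

left sensor world pos  = (1, -9); dL² = 162
right sensor world pos = (-5, -9); dR² = 90
sL = 60/162 = 10/27
sR = 60/90 = 2/3
mL = -1·sL + 1·sR = 8/27
mR = 1·sL + 1·sR = 28/27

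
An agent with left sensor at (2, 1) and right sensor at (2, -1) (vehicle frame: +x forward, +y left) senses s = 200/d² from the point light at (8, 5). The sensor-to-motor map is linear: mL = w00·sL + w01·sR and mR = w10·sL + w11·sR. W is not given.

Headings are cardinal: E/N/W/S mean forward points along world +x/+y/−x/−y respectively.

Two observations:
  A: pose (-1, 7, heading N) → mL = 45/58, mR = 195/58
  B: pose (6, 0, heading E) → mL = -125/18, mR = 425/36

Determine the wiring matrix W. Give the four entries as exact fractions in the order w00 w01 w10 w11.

obs A: pose=(-1,7,N) → sL=50/29, sR=5/2, mL=45/58, mR=195/58
obs B: pose=(6,0,E) → sL=25/2, sR=50/9, mL=-125/18, mR=425/36
sensor matrix S = [[50/29, 5/2], [25/2, 50/9]]; det S = -22625/1044
solve [mL_A; mL_B] = S·[w00; w01] and [mR_A; mR_B] = S·[w10; w11]:
  w00 = -1, w01 = 1, w10 = 1/2, w11 = 1

-1 1 1/2 1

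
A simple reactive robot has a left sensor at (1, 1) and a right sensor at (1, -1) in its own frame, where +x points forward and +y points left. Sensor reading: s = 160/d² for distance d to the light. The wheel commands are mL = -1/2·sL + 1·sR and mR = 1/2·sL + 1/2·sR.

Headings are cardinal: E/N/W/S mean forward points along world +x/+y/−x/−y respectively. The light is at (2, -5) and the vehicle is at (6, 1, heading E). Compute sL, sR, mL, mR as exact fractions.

80/37 16/5 392/185 496/185

left sensor world pos  = (7, 2); dL² = 74
right sensor world pos = (7, 0); dR² = 50
sL = 160/74 = 80/37
sR = 160/50 = 16/5
mL = -1/2·sL + 1·sR = 392/185
mR = 1/2·sL + 1/2·sR = 496/185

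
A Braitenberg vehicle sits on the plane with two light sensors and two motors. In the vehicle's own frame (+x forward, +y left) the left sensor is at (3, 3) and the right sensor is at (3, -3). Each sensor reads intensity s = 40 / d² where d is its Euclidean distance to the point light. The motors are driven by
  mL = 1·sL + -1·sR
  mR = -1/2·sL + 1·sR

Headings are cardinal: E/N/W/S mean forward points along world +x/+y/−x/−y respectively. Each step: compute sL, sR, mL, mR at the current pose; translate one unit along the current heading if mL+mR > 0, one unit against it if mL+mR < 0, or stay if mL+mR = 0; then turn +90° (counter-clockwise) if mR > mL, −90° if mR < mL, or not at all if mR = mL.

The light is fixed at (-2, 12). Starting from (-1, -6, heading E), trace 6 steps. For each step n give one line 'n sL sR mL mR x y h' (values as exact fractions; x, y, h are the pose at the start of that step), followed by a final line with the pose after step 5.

n=0: pose=(-1,-6,E); sL=40/241, sR=40/457; mL=8640/110137, mR=500/110137; mL+mR=20/241 → advance +1; mR−mL=-8140/110137 → turn -1·90°
n=1: pose=(0,-6,S); sL=20/233, sR=20/221; mL=-240/51493, mR=2450/51493; mL+mR=10/233 → advance +1; mR−mL=2690/51493 → turn +1·90°
n=2: pose=(0,-7,E); sL=40/281, sR=40/509; mL=9120/143029, mR=1060/143029; mL+mR=20/281 → advance +1; mR−mL=-8060/143029 → turn -1·90°
n=3: pose=(1,-7,S); sL=1/13, sR=10/121; mL=-9/1573, mR=139/3146; mL+mR=1/26 → advance +1; mR−mL=157/3146 → turn +1·90°
n=4: pose=(1,-8,E); sL=8/65, sR=8/113; mL=384/7345, mR=68/7345; mL+mR=4/65 → advance +1; mR−mL=-316/7345 → turn -1·90°
n=5: pose=(2,-8,S); sL=20/289, sR=4/53; mL=-96/15317, mR=626/15317; mL+mR=10/289 → advance +1; mR−mL=722/15317 → turn +1·90°

0 40/241 40/457 8640/110137 500/110137 -1 -6 E
1 20/233 20/221 -240/51493 2450/51493 0 -6 S
2 40/281 40/509 9120/143029 1060/143029 0 -7 E
3 1/13 10/121 -9/1573 139/3146 1 -7 S
4 8/65 8/113 384/7345 68/7345 1 -8 E
5 20/289 4/53 -96/15317 626/15317 2 -8 S
final 2 -9 E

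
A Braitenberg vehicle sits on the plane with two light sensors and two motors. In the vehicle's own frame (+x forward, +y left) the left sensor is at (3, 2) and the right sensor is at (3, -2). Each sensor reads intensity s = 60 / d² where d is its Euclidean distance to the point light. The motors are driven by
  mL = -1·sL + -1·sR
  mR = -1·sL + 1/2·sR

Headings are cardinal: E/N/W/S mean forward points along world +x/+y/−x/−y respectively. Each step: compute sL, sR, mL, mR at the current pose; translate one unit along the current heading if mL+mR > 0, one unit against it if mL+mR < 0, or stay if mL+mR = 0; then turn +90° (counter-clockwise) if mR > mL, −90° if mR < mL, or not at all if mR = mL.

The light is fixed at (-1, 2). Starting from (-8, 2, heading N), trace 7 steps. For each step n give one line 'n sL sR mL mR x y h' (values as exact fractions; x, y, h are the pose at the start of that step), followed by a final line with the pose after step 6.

0 2/3 30/17 -124/51 11/51 -8 2 N
1 60/109 60/101 -12600/11009 -2790/11009 -8 1 W
2 15/8 3/4 -21/8 -3/2 -7 1 S
3 60/13 60/13 -120/13 -30/13 -7 2 E
4 2/3 30/17 -124/51 11/51 -8 2 N
5 60/109 60/101 -12600/11009 -2790/11009 -8 1 W
6 15/8 3/4 -21/8 -3/2 -7 1 S
final -7 2 E

n=0: pose=(-8,2,N); sL=2/3, sR=30/17; mL=-124/51, mR=11/51; mL+mR=-113/51 → advance -1; mR−mL=45/17 → turn +1·90°
n=1: pose=(-8,1,W); sL=60/109, sR=60/101; mL=-12600/11009, mR=-2790/11009; mL+mR=-15390/11009 → advance -1; mR−mL=90/101 → turn +1·90°
n=2: pose=(-7,1,S); sL=15/8, sR=3/4; mL=-21/8, mR=-3/2; mL+mR=-33/8 → advance -1; mR−mL=9/8 → turn +1·90°
n=3: pose=(-7,2,E); sL=60/13, sR=60/13; mL=-120/13, mR=-30/13; mL+mR=-150/13 → advance -1; mR−mL=90/13 → turn +1·90°
n=4: pose=(-8,2,N); sL=2/3, sR=30/17; mL=-124/51, mR=11/51; mL+mR=-113/51 → advance -1; mR−mL=45/17 → turn +1·90°
n=5: pose=(-8,1,W); sL=60/109, sR=60/101; mL=-12600/11009, mR=-2790/11009; mL+mR=-15390/11009 → advance -1; mR−mL=90/101 → turn +1·90°
n=6: pose=(-7,1,S); sL=15/8, sR=3/4; mL=-21/8, mR=-3/2; mL+mR=-33/8 → advance -1; mR−mL=9/8 → turn +1·90°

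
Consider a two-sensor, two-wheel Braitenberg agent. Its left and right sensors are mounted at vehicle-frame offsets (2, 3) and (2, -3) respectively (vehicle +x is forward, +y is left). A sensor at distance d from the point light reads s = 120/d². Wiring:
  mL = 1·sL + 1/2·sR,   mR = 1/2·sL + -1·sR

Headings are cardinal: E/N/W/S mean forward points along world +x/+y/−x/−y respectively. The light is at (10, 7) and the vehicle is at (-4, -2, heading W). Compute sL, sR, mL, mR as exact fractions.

left sensor world pos  = (-6, -5); dL² = 400
right sensor world pos = (-6, 1); dR² = 292
sL = 120/400 = 3/10
sR = 120/292 = 30/73
mL = 1·sL + 1/2·sR = 369/730
mR = 1/2·sL + -1·sR = -381/1460

3/10 30/73 369/730 -381/1460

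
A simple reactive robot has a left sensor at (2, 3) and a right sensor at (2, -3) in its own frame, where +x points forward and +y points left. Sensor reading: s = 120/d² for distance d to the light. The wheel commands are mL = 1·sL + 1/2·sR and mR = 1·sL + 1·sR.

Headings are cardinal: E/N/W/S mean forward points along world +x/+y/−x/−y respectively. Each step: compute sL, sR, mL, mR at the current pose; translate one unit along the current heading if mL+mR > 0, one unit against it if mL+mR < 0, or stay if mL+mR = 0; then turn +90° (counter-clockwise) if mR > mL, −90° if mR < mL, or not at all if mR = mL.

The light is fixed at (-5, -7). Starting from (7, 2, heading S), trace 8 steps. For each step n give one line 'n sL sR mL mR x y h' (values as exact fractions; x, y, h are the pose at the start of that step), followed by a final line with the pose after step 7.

0 60/137 12/13 1602/1781 2424/1781 7 2 S
1 120/317 120/221 45540/70057 64560/70057 7 1 E
2 3/5 30/89 342/445 417/445 8 1 N
3 120/157 24/53 8244/8321 10128/8321 8 2 W
4 60/137 12/13 1602/1781 2424/1781 7 2 S
5 120/317 120/221 45540/70057 64560/70057 7 1 E
6 3/5 30/89 342/445 417/445 8 1 N
7 120/157 24/53 8244/8321 10128/8321 8 2 W
final 7 2 S

n=0: pose=(7,2,S); sL=60/137, sR=12/13; mL=1602/1781, mR=2424/1781; mL+mR=4026/1781 → advance +1; mR−mL=6/13 → turn +1·90°
n=1: pose=(7,1,E); sL=120/317, sR=120/221; mL=45540/70057, mR=64560/70057; mL+mR=110100/70057 → advance +1; mR−mL=60/221 → turn +1·90°
n=2: pose=(8,1,N); sL=3/5, sR=30/89; mL=342/445, mR=417/445; mL+mR=759/445 → advance +1; mR−mL=15/89 → turn +1·90°
n=3: pose=(8,2,W); sL=120/157, sR=24/53; mL=8244/8321, mR=10128/8321; mL+mR=18372/8321 → advance +1; mR−mL=12/53 → turn +1·90°
n=4: pose=(7,2,S); sL=60/137, sR=12/13; mL=1602/1781, mR=2424/1781; mL+mR=4026/1781 → advance +1; mR−mL=6/13 → turn +1·90°
n=5: pose=(7,1,E); sL=120/317, sR=120/221; mL=45540/70057, mR=64560/70057; mL+mR=110100/70057 → advance +1; mR−mL=60/221 → turn +1·90°
n=6: pose=(8,1,N); sL=3/5, sR=30/89; mL=342/445, mR=417/445; mL+mR=759/445 → advance +1; mR−mL=15/89 → turn +1·90°
n=7: pose=(8,2,W); sL=120/157, sR=24/53; mL=8244/8321, mR=10128/8321; mL+mR=18372/8321 → advance +1; mR−mL=12/53 → turn +1·90°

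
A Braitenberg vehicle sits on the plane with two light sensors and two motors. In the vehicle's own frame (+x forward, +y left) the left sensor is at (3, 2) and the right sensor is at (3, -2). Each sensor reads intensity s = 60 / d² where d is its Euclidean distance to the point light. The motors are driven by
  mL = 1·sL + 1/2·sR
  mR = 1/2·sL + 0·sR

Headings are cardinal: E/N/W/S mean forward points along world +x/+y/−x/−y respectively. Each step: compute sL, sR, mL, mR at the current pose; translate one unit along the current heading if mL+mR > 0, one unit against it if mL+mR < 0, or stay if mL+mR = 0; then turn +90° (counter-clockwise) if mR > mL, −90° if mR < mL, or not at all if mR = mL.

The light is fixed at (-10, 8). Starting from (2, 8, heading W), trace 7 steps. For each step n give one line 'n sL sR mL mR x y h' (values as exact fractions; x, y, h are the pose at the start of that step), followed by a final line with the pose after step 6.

n=0: pose=(2,8,W); sL=12/17, sR=12/17; mL=18/17, mR=6/17; mL+mR=24/17 → advance +1; mR−mL=-12/17 → turn -1·90°
n=1: pose=(1,8,N); sL=2/3, sR=30/89; mL=223/267, mR=1/3; mL+mR=104/89 → advance +1; mR−mL=-134/267 → turn -1·90°
n=2: pose=(1,9,E); sL=12/41, sR=60/197; mL=3594/8077, mR=6/41; mL+mR=4776/8077 → advance +1; mR−mL=-2412/8077 → turn -1·90°
n=3: pose=(2,9,S); sL=3/10, sR=15/26; mL=153/260, mR=3/20; mL+mR=48/65 → advance +1; mR−mL=-57/130 → turn -1·90°
n=4: pose=(2,8,W); sL=12/17, sR=12/17; mL=18/17, mR=6/17; mL+mR=24/17 → advance +1; mR−mL=-12/17 → turn -1·90°
n=5: pose=(1,8,N); sL=2/3, sR=30/89; mL=223/267, mR=1/3; mL+mR=104/89 → advance +1; mR−mL=-134/267 → turn -1·90°
n=6: pose=(1,9,E); sL=12/41, sR=60/197; mL=3594/8077, mR=6/41; mL+mR=4776/8077 → advance +1; mR−mL=-2412/8077 → turn -1·90°

0 12/17 12/17 18/17 6/17 2 8 W
1 2/3 30/89 223/267 1/3 1 8 N
2 12/41 60/197 3594/8077 6/41 1 9 E
3 3/10 15/26 153/260 3/20 2 9 S
4 12/17 12/17 18/17 6/17 2 8 W
5 2/3 30/89 223/267 1/3 1 8 N
6 12/41 60/197 3594/8077 6/41 1 9 E
final 2 9 S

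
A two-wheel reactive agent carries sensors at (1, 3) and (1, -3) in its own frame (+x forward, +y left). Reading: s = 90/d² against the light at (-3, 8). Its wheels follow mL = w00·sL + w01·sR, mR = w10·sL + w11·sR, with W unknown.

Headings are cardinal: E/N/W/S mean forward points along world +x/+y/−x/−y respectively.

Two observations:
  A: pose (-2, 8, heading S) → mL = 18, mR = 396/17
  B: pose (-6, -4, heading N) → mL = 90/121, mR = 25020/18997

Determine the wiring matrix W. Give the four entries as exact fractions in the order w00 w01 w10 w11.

0 1 1 1

obs A: pose=(-2,8,S) → sL=90/17, sR=18, mL=18, mR=396/17
obs B: pose=(-6,-4,N) → sL=90/157, sR=90/121, mL=90/121, mR=25020/18997
sensor matrix S = [[90/17, 18], [90/157, 90/121]]; det S = -2060640/322949
solve [mL_A; mL_B] = S·[w00; w01] and [mR_A; mR_B] = S·[w10; w11]:
  w00 = 0, w01 = 1, w10 = 1, w11 = 1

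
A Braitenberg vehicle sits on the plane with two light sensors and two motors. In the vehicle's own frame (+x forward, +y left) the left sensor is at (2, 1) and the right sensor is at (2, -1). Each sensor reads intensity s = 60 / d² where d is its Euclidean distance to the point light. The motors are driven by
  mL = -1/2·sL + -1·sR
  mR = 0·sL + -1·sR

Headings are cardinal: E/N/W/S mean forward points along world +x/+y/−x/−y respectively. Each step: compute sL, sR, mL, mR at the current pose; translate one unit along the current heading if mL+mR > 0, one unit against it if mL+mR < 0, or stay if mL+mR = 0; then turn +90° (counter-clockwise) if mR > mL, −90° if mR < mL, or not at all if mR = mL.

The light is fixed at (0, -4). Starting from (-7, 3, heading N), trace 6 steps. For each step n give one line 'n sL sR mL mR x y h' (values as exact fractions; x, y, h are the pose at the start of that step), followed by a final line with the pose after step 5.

n=0: pose=(-7,3,N); sL=12/29, sR=20/39; mL=-814/1131, mR=-20/39; mL+mR=-1394/1131 → advance -1; mR−mL=6/29 → turn +1·90°
n=1: pose=(-7,2,W); sL=30/53, sR=6/13; mL=-513/689, mR=-6/13; mL+mR=-831/689 → advance -1; mR−mL=15/53 → turn +1·90°
n=2: pose=(-6,2,S); sL=60/41, sR=12/13; mL=-882/533, mR=-12/13; mL+mR=-1374/533 → advance -1; mR−mL=30/41 → turn +1·90°
n=3: pose=(-6,3,E); sL=3/4, sR=15/13; mL=-159/104, mR=-15/13; mL+mR=-279/104 → advance -1; mR−mL=3/8 → turn +1·90°
n=4: pose=(-7,3,N); sL=12/29, sR=20/39; mL=-814/1131, mR=-20/39; mL+mR=-1394/1131 → advance -1; mR−mL=6/29 → turn +1·90°
n=5: pose=(-7,2,W); sL=30/53, sR=6/13; mL=-513/689, mR=-6/13; mL+mR=-831/689 → advance -1; mR−mL=15/53 → turn +1·90°

0 12/29 20/39 -814/1131 -20/39 -7 3 N
1 30/53 6/13 -513/689 -6/13 -7 2 W
2 60/41 12/13 -882/533 -12/13 -6 2 S
3 3/4 15/13 -159/104 -15/13 -6 3 E
4 12/29 20/39 -814/1131 -20/39 -7 3 N
5 30/53 6/13 -513/689 -6/13 -7 2 W
final -6 2 S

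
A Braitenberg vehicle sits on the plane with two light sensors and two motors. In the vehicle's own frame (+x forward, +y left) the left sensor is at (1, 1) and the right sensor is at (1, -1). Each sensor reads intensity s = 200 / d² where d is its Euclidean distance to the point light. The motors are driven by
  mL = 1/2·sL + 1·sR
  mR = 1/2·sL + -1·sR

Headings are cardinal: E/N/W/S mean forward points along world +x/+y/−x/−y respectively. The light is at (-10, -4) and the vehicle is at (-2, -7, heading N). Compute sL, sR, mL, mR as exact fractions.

left sensor world pos  = (-3, -6); dL² = 53
right sensor world pos = (-1, -6); dR² = 85
sL = 200/53 = 200/53
sR = 200/85 = 40/17
mL = 1/2·sL + 1·sR = 3820/901
mR = 1/2·sL + -1·sR = -420/901

200/53 40/17 3820/901 -420/901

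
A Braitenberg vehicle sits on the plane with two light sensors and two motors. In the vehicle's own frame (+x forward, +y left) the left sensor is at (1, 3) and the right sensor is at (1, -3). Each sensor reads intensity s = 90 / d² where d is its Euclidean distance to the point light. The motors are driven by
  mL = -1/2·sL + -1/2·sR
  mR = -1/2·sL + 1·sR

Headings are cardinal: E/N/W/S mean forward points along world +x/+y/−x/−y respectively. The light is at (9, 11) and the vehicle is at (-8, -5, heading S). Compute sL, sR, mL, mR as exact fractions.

left sensor world pos  = (-5, -6); dL² = 485
right sensor world pos = (-11, -6); dR² = 689
sL = 90/485 = 18/97
sR = 90/689 = 90/689
mL = -1/2·sL + -1/2·sR = -10566/66833
mR = -1/2·sL + 1·sR = 2529/66833

18/97 90/689 -10566/66833 2529/66833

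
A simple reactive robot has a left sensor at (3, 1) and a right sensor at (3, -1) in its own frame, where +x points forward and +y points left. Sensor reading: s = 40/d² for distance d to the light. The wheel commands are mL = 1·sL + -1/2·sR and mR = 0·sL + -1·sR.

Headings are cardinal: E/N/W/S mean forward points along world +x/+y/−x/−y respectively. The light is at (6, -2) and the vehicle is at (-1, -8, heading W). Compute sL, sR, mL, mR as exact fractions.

40/149 8/25 404/3725 -8/25

left sensor world pos  = (-4, -9); dL² = 149
right sensor world pos = (-4, -7); dR² = 125
sL = 40/149 = 40/149
sR = 40/125 = 8/25
mL = 1·sL + -1/2·sR = 404/3725
mR = 0·sL + -1·sR = -8/25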